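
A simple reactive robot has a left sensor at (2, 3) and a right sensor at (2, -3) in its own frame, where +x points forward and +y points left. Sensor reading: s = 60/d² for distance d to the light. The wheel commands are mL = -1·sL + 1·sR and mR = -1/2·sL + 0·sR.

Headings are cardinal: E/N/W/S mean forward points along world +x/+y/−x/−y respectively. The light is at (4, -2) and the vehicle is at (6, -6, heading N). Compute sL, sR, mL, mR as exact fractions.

12 60/29 -288/29 -6

left sensor world pos  = (3, -4); dL² = 5
right sensor world pos = (9, -4); dR² = 29
sL = 60/5 = 12
sR = 60/29 = 60/29
mL = -1·sL + 1·sR = -288/29
mR = -1/2·sL + 0·sR = -6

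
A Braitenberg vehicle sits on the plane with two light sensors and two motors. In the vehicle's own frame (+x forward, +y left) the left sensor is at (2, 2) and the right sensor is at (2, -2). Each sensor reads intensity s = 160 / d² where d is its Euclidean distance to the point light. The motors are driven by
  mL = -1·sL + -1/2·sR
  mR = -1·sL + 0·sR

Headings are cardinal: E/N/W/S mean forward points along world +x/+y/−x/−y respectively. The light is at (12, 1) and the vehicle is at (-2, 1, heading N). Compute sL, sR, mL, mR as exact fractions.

8/13 40/37 -556/481 -8/13

left sensor world pos  = (-4, 3); dL² = 260
right sensor world pos = (0, 3); dR² = 148
sL = 160/260 = 8/13
sR = 160/148 = 40/37
mL = -1·sL + -1/2·sR = -556/481
mR = -1·sL + 0·sR = -8/13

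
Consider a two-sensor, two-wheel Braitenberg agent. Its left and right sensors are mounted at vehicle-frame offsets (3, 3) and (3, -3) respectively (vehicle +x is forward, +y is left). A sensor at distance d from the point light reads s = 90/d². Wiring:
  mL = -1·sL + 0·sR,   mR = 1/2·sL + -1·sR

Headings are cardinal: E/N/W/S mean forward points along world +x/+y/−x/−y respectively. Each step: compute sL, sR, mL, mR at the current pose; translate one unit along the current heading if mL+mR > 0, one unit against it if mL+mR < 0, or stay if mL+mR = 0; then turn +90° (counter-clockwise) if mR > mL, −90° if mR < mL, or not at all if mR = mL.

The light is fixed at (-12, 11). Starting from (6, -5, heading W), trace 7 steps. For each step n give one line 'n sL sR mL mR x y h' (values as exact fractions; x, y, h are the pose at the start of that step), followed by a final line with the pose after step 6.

0 45/293 45/197 -45/293 -17505/115442 6 -5 W
1 18/169 90/617 -18/169 -9657/104273 7 -5 S
2 45/314 45/404 -45/314 -630/15857 7 -4 E
3 10/41 2/13 -10/41 -17/533 6 -4 N
4 45/293 45/197 -45/293 -17505/115442 6 -5 W
5 18/169 90/617 -18/169 -9657/104273 7 -5 S
6 45/314 45/404 -45/314 -630/15857 7 -4 E
final 6 -4 N

n=0: pose=(6,-5,W); sL=45/293, sR=45/197; mL=-45/293, mR=-17505/115442; mL+mR=-35235/115442 → advance -1; mR−mL=225/115442 → turn +1·90°
n=1: pose=(7,-5,S); sL=18/169, sR=90/617; mL=-18/169, mR=-9657/104273; mL+mR=-20763/104273 → advance -1; mR−mL=1449/104273 → turn +1·90°
n=2: pose=(7,-4,E); sL=45/314, sR=45/404; mL=-45/314, mR=-630/15857; mL+mR=-5805/31714 → advance -1; mR−mL=3285/31714 → turn +1·90°
n=3: pose=(6,-4,N); sL=10/41, sR=2/13; mL=-10/41, mR=-17/533; mL+mR=-147/533 → advance -1; mR−mL=113/533 → turn +1·90°
n=4: pose=(6,-5,W); sL=45/293, sR=45/197; mL=-45/293, mR=-17505/115442; mL+mR=-35235/115442 → advance -1; mR−mL=225/115442 → turn +1·90°
n=5: pose=(7,-5,S); sL=18/169, sR=90/617; mL=-18/169, mR=-9657/104273; mL+mR=-20763/104273 → advance -1; mR−mL=1449/104273 → turn +1·90°
n=6: pose=(7,-4,E); sL=45/314, sR=45/404; mL=-45/314, mR=-630/15857; mL+mR=-5805/31714 → advance -1; mR−mL=3285/31714 → turn +1·90°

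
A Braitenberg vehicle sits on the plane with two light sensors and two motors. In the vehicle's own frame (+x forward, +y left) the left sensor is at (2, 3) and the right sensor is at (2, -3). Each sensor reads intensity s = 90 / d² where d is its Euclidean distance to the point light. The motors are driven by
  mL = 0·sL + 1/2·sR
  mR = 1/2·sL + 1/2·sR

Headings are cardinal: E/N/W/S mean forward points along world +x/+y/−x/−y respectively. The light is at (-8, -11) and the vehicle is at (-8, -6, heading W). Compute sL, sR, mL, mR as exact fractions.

left sensor world pos  = (-10, -9); dL² = 8
right sensor world pos = (-10, -3); dR² = 68
sL = 90/8 = 45/4
sR = 90/68 = 45/34
mL = 0·sL + 1/2·sR = 45/68
mR = 1/2·sL + 1/2·sR = 855/136

45/4 45/34 45/68 855/136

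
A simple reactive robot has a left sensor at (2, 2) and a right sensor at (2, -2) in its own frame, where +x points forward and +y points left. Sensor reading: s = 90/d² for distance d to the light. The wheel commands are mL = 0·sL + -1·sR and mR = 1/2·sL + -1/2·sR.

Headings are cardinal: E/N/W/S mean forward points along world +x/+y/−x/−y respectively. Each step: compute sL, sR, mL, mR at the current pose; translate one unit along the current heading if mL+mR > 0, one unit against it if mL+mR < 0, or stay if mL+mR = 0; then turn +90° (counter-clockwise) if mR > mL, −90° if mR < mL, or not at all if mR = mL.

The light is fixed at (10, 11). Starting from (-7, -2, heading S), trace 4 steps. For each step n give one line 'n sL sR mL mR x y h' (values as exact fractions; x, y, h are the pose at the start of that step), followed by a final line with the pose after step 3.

n=0: pose=(-7,-2,S); sL=1/5, sR=45/293; mL=-45/293, mR=34/1465; mL+mR=-191/1465 → advance -1; mR−mL=259/1465 → turn +1·90°
n=1: pose=(-7,-1,E); sL=18/65, sR=90/421; mL=-90/421, mR=864/27365; mL+mR=-4986/27365 → advance -1; mR−mL=6714/27365 → turn +1·90°
n=2: pose=(-8,-1,N); sL=9/50, sR=45/178; mL=-45/178, mR=-81/2225; mL+mR=-1287/4450 → advance -1; mR−mL=963/4450 → turn +1·90°
n=3: pose=(-8,-2,W); sL=18/125, sR=90/521; mL=-90/521, mR=-936/65125; mL+mR=-12186/65125 → advance -1; mR−mL=10314/65125 → turn +1·90°

0 1/5 45/293 -45/293 34/1465 -7 -2 S
1 18/65 90/421 -90/421 864/27365 -7 -1 E
2 9/50 45/178 -45/178 -81/2225 -8 -1 N
3 18/125 90/521 -90/521 -936/65125 -8 -2 W
final -7 -2 S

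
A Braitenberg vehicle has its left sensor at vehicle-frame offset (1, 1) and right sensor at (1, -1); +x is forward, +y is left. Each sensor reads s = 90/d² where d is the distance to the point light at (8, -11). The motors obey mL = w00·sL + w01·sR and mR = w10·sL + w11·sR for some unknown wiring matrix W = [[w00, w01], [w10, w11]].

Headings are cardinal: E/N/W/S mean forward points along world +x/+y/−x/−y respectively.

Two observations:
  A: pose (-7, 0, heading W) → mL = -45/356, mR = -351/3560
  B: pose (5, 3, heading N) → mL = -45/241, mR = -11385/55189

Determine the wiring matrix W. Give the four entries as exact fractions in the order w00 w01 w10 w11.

-1/2 0 1/2 -1

obs A: pose=(-7,0,W) → sL=45/178, sR=9/40, mL=-45/356, mR=-351/3560
obs B: pose=(5,3,N) → sL=90/241, sR=90/229, mL=-45/241, mR=-11385/55189
sensor matrix S = [[45/178, 9/40], [90/241, 90/229]]; det S = 301239/19647284
solve [mL_A; mL_B] = S·[w00; w01] and [mR_A; mR_B] = S·[w10; w11]:
  w00 = -1/2, w01 = 0, w10 = 1/2, w11 = -1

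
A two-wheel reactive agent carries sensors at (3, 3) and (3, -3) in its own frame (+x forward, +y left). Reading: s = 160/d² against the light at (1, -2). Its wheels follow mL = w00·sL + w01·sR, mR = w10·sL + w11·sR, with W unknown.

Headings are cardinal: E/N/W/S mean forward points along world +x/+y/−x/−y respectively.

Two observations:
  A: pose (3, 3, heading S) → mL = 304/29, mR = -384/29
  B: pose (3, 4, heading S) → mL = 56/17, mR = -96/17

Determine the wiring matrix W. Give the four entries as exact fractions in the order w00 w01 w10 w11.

-1 1/2 1/2 -1/2

obs A: pose=(3,3,S) → sL=160/29, sR=32, mL=304/29, mR=-384/29
obs B: pose=(3,4,S) → sL=80/17, sR=16, mL=56/17, mR=-96/17
sensor matrix S = [[160/29, 32], [80/17, 16]]; det S = -30720/493
solve [mL_A; mL_B] = S·[w00; w01] and [mR_A; mR_B] = S·[w10; w11]:
  w00 = -1, w01 = 1/2, w10 = 1/2, w11 = -1/2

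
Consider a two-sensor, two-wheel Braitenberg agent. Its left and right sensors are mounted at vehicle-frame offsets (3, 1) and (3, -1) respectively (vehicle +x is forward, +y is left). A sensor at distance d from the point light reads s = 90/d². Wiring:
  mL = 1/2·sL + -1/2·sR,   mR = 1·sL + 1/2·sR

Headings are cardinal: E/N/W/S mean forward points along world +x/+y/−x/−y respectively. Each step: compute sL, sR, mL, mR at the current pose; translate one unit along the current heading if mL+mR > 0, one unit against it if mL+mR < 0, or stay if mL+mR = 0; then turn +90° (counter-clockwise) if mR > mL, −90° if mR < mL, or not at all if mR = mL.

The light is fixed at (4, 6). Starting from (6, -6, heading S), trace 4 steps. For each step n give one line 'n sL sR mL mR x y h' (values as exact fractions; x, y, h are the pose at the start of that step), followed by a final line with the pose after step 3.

n=0: pose=(6,-6,S); sL=5/13, sR=45/113; mL=-10/1469, mR=1715/2938; mL+mR=15/26 → advance +1; mR−mL=1735/2938 → turn +1·90°
n=1: pose=(6,-7,E); sL=90/169, sR=90/221; mL=180/2873, mR=2115/2873; mL+mR=135/169 → advance +1; mR−mL=1935/2873 → turn +1·90°
n=2: pose=(7,-7,N); sL=45/52, sR=45/58; mL=135/3016, mR=945/754; mL+mR=135/104 → advance +1; mR−mL=3645/3016 → turn +1·90°
n=3: pose=(7,-6,W); sL=90/169, sR=90/121; mL=-2160/20449, mR=18495/20449; mL+mR=135/169 → advance +1; mR−mL=20655/20449 → turn +1·90°

0 5/13 45/113 -10/1469 1715/2938 6 -6 S
1 90/169 90/221 180/2873 2115/2873 6 -7 E
2 45/52 45/58 135/3016 945/754 7 -7 N
3 90/169 90/121 -2160/20449 18495/20449 7 -6 W
final 6 -6 S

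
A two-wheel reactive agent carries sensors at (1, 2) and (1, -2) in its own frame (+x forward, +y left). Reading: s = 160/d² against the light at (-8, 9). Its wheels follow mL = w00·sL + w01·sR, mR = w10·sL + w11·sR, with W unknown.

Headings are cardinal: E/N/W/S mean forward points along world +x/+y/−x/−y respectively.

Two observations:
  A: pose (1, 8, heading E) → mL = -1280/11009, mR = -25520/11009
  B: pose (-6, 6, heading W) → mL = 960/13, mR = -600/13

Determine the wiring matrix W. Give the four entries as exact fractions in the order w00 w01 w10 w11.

-1 1 -1 -1/2

obs A: pose=(1,8,E) → sL=160/101, sR=160/109, mL=-1280/11009, mR=-25520/11009
obs B: pose=(-6,6,W) → sL=80/13, sR=80, mL=960/13, mR=-600/13
sensor matrix S = [[160/101, 160/109], [80/13, 80]]; det S = 16844800/143117
solve [mL_A; mL_B] = S·[w00; w01] and [mR_A; mR_B] = S·[w10; w11]:
  w00 = -1, w01 = 1, w10 = -1, w11 = -1/2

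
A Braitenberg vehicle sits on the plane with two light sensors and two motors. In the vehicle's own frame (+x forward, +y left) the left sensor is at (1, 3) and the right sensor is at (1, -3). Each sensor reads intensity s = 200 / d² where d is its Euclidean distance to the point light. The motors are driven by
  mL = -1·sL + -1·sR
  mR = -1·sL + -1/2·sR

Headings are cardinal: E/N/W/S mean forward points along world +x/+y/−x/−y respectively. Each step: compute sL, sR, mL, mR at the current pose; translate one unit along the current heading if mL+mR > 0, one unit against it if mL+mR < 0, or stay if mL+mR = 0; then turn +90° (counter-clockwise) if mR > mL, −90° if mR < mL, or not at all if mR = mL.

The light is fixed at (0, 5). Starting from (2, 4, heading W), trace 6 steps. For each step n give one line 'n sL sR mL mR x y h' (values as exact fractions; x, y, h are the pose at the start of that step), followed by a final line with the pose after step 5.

n=0: pose=(2,4,W); sL=200/17, sR=40; mL=-880/17, mR=-540/17; mL+mR=-1420/17 → advance -1; mR−mL=20 → turn +1·90°
n=1: pose=(3,4,S); sL=5, sR=50; mL=-55, mR=-30; mL+mR=-85 → advance -1; mR−mL=25 → turn +1·90°
n=2: pose=(3,5,E); sL=8, sR=8; mL=-16, mR=-12; mL+mR=-28 → advance -1; mR−mL=4 → turn +1·90°
n=3: pose=(2,5,N); sL=100, sR=100/13; mL=-1400/13, mR=-1350/13; mL+mR=-2750/13 → advance -1; mR−mL=50/13 → turn +1·90°
n=4: pose=(2,4,W); sL=200/17, sR=40; mL=-880/17, mR=-540/17; mL+mR=-1420/17 → advance -1; mR−mL=20 → turn +1·90°
n=5: pose=(3,4,S); sL=5, sR=50; mL=-55, mR=-30; mL+mR=-85 → advance -1; mR−mL=25 → turn +1·90°

0 200/17 40 -880/17 -540/17 2 4 W
1 5 50 -55 -30 3 4 S
2 8 8 -16 -12 3 5 E
3 100 100/13 -1400/13 -1350/13 2 5 N
4 200/17 40 -880/17 -540/17 2 4 W
5 5 50 -55 -30 3 4 S
final 3 5 E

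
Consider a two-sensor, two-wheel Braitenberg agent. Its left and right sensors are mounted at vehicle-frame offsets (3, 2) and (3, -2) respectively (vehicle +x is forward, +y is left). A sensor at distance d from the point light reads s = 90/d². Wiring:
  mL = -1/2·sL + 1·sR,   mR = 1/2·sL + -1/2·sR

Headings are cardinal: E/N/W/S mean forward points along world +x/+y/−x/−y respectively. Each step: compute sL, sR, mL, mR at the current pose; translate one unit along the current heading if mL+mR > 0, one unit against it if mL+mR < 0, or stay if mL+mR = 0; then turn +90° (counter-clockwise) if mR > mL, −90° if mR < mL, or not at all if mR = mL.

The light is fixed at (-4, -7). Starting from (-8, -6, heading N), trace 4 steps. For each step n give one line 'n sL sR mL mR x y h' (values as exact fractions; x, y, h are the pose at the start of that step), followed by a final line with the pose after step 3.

0 45/26 9/2 189/52 -18/13 -8 -6 N
1 90/17 90 1485/17 -720/17 -8 -5 E
2 45 45/13 -495/26 270/13 -7 -5 S
3 10 90 85 -40 -7 -6 E
final -6 -6 S

n=0: pose=(-8,-6,N); sL=45/26, sR=9/2; mL=189/52, mR=-18/13; mL+mR=9/4 → advance +1; mR−mL=-261/52 → turn -1·90°
n=1: pose=(-8,-5,E); sL=90/17, sR=90; mL=1485/17, mR=-720/17; mL+mR=45 → advance +1; mR−mL=-2205/17 → turn -1·90°
n=2: pose=(-7,-5,S); sL=45, sR=45/13; mL=-495/26, mR=270/13; mL+mR=45/26 → advance +1; mR−mL=1035/26 → turn +1·90°
n=3: pose=(-7,-6,E); sL=10, sR=90; mL=85, mR=-40; mL+mR=45 → advance +1; mR−mL=-125 → turn -1·90°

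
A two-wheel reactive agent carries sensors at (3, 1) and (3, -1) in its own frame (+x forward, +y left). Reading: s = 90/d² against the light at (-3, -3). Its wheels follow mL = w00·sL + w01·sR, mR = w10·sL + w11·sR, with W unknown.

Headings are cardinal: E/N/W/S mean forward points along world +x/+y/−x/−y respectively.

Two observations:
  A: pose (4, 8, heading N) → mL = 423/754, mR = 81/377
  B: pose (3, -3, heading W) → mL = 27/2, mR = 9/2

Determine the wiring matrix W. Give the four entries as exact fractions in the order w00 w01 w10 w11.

obs A: pose=(4,8,N) → sL=45/116, sR=9/26, mL=423/754, mR=81/377
obs B: pose=(3,-3,W) → sL=9, sR=9, mL=27/2, mR=9/2
sensor matrix S = [[45/116, 9/26], [9, 9]]; det S = 567/1508
solve [mL_A; mL_B] = S·[w00; w01] and [mR_A; mR_B] = S·[w10; w11]:
  w00 = 1, w01 = 1/2, w10 = 1, w11 = -1/2

1 1/2 1 -1/2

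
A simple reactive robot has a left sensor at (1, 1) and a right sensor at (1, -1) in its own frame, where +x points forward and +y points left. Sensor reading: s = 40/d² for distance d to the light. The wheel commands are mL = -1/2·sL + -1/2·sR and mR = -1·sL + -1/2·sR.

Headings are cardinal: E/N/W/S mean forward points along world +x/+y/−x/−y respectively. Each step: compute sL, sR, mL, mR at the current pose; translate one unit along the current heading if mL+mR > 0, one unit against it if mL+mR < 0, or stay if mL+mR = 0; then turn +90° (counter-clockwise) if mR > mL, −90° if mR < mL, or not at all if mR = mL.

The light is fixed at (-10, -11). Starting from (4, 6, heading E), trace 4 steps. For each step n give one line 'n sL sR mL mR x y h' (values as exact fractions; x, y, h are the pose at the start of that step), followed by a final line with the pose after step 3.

0 40/549 40/481 -20600/264069 -30220/264069 4 6 E
1 10/113 1/10 -213/2260 -313/2260 3 6 S
2 40/433 8/101 -3752/43733 -5772/43733 3 7 W
3 4/53 20/293 -1116/15529 -1702/15529 4 7 N
final 4 6 E

n=0: pose=(4,6,E); sL=40/549, sR=40/481; mL=-20600/264069, mR=-30220/264069; mL+mR=-16940/88023 → advance -1; mR−mL=-20/549 → turn -1·90°
n=1: pose=(3,6,S); sL=10/113, sR=1/10; mL=-213/2260, mR=-313/2260; mL+mR=-263/1130 → advance -1; mR−mL=-5/113 → turn -1·90°
n=2: pose=(3,7,W); sL=40/433, sR=8/101; mL=-3752/43733, mR=-5772/43733; mL+mR=-9524/43733 → advance -1; mR−mL=-20/433 → turn -1·90°
n=3: pose=(4,7,N); sL=4/53, sR=20/293; mL=-1116/15529, mR=-1702/15529; mL+mR=-2818/15529 → advance -1; mR−mL=-2/53 → turn -1·90°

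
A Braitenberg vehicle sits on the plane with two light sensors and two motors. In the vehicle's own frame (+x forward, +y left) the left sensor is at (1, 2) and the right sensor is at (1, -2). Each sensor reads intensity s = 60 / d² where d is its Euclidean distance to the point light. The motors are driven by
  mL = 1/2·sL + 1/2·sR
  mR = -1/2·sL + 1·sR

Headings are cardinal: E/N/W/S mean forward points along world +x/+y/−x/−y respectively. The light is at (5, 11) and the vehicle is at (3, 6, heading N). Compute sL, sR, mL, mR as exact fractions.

left sensor world pos  = (1, 7); dL² = 32
right sensor world pos = (5, 7); dR² = 16
sL = 60/32 = 15/8
sR = 60/16 = 15/4
mL = 1/2·sL + 1/2·sR = 45/16
mR = -1/2·sL + 1·sR = 45/16

15/8 15/4 45/16 45/16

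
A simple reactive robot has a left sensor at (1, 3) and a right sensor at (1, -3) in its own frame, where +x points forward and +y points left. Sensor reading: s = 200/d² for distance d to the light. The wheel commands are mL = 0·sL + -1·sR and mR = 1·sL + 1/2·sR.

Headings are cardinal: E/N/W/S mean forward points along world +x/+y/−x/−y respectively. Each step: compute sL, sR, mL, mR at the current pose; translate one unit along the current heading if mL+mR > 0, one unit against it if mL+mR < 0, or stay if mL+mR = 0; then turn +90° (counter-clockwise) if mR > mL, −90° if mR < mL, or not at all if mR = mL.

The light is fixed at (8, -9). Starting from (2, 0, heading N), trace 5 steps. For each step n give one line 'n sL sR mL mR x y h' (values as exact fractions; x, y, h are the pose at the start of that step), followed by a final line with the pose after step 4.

n=0: pose=(2,0,N); sL=200/181, sR=200/109; mL=-200/109, mR=39900/19729; mL+mR=3700/19729 → advance +1; mR−mL=76100/19729 → turn +1·90°
n=1: pose=(2,1,W); sL=100/49, sR=100/109; mL=-100/109, mR=13350/5341; mL+mR=8450/5341 → advance +1; mR−mL=18250/5341 → turn +1·90°
n=2: pose=(1,1,S); sL=200/97, sR=200/181; mL=-200/181, mR=45900/17557; mL+mR=26500/17557 → advance +1; mR−mL=65300/17557 → turn +1·90°
n=3: pose=(1,0,E); sL=10/9, sR=25/9; mL=-25/9, mR=5/2; mL+mR=-5/18 → advance -1; mR−mL=95/18 → turn +1·90°
n=4: pose=(0,0,N); sL=200/221, sR=8/5; mL=-8/5, mR=1884/1105; mL+mR=116/1105 → advance +1; mR−mL=3652/1105 → turn +1·90°

0 200/181 200/109 -200/109 39900/19729 2 0 N
1 100/49 100/109 -100/109 13350/5341 2 1 W
2 200/97 200/181 -200/181 45900/17557 1 1 S
3 10/9 25/9 -25/9 5/2 1 0 E
4 200/221 8/5 -8/5 1884/1105 0 0 N
final 0 1 W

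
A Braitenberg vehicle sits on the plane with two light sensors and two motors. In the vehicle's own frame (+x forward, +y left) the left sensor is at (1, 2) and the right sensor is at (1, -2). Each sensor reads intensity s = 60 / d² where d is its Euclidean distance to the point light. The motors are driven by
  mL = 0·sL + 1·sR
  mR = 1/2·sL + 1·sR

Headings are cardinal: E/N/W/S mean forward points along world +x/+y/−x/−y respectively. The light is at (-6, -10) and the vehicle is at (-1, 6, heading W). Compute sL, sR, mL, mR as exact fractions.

15/53 3/17 3/17 573/1802

left sensor world pos  = (-2, 4); dL² = 212
right sensor world pos = (-2, 8); dR² = 340
sL = 60/212 = 15/53
sR = 60/340 = 3/17
mL = 0·sL + 1·sR = 3/17
mR = 1/2·sL + 1·sR = 573/1802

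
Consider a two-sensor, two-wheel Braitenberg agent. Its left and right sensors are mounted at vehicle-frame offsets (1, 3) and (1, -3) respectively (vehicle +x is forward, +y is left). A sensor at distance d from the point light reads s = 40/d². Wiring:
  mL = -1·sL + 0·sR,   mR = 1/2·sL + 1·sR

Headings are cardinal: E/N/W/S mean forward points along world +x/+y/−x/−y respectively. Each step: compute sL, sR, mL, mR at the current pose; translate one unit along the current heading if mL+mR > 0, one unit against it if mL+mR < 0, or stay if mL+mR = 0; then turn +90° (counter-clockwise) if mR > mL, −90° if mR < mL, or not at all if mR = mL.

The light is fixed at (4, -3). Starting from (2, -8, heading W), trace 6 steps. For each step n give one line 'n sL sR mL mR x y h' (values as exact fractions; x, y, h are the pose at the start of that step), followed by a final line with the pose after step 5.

0 40/73 40/13 -40/73 3180/949 2 -8 W
1 10/9 5/9 -10/9 10/9 1 -8 S
2 5 10/17 -5 105/34 1 -8 E
3 8/13 40/17 -8/13 588/221 0 -8 N
4 20/37 20/13 -20/37 870/481 0 -7 W
5 40/29 40/89 -40/29 2940/2581 -1 -7 S
final -1 -6 E

n=0: pose=(2,-8,W); sL=40/73, sR=40/13; mL=-40/73, mR=3180/949; mL+mR=2660/949 → advance +1; mR−mL=3700/949 → turn +1·90°
n=1: pose=(1,-8,S); sL=10/9, sR=5/9; mL=-10/9, mR=10/9; mL+mR=0 → advance +0; mR−mL=20/9 → turn +1·90°
n=2: pose=(1,-8,E); sL=5, sR=10/17; mL=-5, mR=105/34; mL+mR=-65/34 → advance -1; mR−mL=275/34 → turn +1·90°
n=3: pose=(0,-8,N); sL=8/13, sR=40/17; mL=-8/13, mR=588/221; mL+mR=452/221 → advance +1; mR−mL=724/221 → turn +1·90°
n=4: pose=(0,-7,W); sL=20/37, sR=20/13; mL=-20/37, mR=870/481; mL+mR=610/481 → advance +1; mR−mL=1130/481 → turn +1·90°
n=5: pose=(-1,-7,S); sL=40/29, sR=40/89; mL=-40/29, mR=2940/2581; mL+mR=-620/2581 → advance -1; mR−mL=6500/2581 → turn +1·90°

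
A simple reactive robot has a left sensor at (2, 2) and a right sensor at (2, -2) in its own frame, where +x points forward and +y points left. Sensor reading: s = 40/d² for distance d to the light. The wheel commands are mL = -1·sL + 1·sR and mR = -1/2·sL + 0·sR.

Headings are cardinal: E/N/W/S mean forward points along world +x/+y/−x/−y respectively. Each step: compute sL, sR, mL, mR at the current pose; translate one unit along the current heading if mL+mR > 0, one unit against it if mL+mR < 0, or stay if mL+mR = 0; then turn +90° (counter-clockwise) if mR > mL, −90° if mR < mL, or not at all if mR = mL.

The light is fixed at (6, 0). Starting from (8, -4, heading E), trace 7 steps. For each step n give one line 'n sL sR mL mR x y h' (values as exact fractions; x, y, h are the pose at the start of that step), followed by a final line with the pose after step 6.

n=0: pose=(8,-4,E); sL=2, sR=10/13; mL=-16/13, mR=-1; mL+mR=-29/13 → advance -1; mR−mL=3/13 → turn +1·90°
n=1: pose=(7,-4,N); sL=8, sR=40/13; mL=-64/13, mR=-4; mL+mR=-116/13 → advance -1; mR−mL=12/13 → turn +1·90°
n=2: pose=(7,-5,W); sL=4/5, sR=4; mL=16/5, mR=-2/5; mL+mR=14/5 → advance +1; mR−mL=-18/5 → turn -1·90°
n=3: pose=(6,-5,N); sL=40/13, sR=40/13; mL=0, mR=-20/13; mL+mR=-20/13 → advance -1; mR−mL=-20/13 → turn -1·90°
n=4: pose=(6,-6,E); sL=2, sR=10/17; mL=-24/17, mR=-1; mL+mR=-41/17 → advance -1; mR−mL=7/17 → turn +1·90°
n=5: pose=(5,-6,N); sL=8/5, sR=40/17; mL=64/85, mR=-4/5; mL+mR=-4/85 → advance -1; mR−mL=-132/85 → turn -1·90°
n=6: pose=(5,-7,E); sL=20/13, sR=20/41; mL=-560/533, mR=-10/13; mL+mR=-970/533 → advance -1; mR−mL=150/533 → turn +1·90°

0 2 10/13 -16/13 -1 8 -4 E
1 8 40/13 -64/13 -4 7 -4 N
2 4/5 4 16/5 -2/5 7 -5 W
3 40/13 40/13 0 -20/13 6 -5 N
4 2 10/17 -24/17 -1 6 -6 E
5 8/5 40/17 64/85 -4/5 5 -6 N
6 20/13 20/41 -560/533 -10/13 5 -7 E
final 4 -7 N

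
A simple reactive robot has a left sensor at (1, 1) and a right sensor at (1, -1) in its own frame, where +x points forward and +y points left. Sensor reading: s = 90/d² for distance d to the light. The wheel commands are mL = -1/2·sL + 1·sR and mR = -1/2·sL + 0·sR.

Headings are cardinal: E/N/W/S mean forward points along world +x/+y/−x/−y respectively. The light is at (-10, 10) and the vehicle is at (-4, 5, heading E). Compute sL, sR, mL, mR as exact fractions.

left sensor world pos  = (-3, 6); dL² = 65
right sensor world pos = (-3, 4); dR² = 85
sL = 90/65 = 18/13
sR = 90/85 = 18/17
mL = -1/2·sL + 1·sR = 81/221
mR = -1/2·sL + 0·sR = -9/13

18/13 18/17 81/221 -9/13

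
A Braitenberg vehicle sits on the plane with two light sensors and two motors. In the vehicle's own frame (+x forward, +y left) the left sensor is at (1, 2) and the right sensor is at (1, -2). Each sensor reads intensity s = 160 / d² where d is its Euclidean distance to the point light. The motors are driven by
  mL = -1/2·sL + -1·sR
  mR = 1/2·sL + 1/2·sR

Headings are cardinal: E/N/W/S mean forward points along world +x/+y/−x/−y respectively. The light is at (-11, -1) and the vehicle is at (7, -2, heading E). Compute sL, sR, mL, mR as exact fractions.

80/181 16/37 -4376/6697 2928/6697

left sensor world pos  = (8, 0); dL² = 362
right sensor world pos = (8, -4); dR² = 370
sL = 160/362 = 80/181
sR = 160/370 = 16/37
mL = -1/2·sL + -1·sR = -4376/6697
mR = 1/2·sL + 1/2·sR = 2928/6697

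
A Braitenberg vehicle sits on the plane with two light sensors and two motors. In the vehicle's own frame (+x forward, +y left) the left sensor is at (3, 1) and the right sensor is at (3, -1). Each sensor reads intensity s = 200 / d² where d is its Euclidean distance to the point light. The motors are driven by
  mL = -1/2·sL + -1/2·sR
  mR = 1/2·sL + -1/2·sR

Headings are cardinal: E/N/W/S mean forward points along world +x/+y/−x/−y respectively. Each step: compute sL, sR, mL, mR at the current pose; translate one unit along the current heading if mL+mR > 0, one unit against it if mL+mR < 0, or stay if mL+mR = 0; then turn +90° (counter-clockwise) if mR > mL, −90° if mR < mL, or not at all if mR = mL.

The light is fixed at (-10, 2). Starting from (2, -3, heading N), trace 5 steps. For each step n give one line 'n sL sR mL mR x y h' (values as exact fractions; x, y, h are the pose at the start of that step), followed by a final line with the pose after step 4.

0 8/5 200/173 -1192/865 192/865 2 -3 N
1 20/13 100/53 -1180/689 -120/689 2 -4 W
2 200/277 8/9 -2008/2493 -208/2493 3 -4 S
3 25/34 50/73 -3525/4964 125/4964 3 -3 E
4 8/5 200/173 -1192/865 192/865 2 -3 N
final 2 -4 W

n=0: pose=(2,-3,N); sL=8/5, sR=200/173; mL=-1192/865, mR=192/865; mL+mR=-200/173 → advance -1; mR−mL=8/5 → turn +1·90°
n=1: pose=(2,-4,W); sL=20/13, sR=100/53; mL=-1180/689, mR=-120/689; mL+mR=-100/53 → advance -1; mR−mL=20/13 → turn +1·90°
n=2: pose=(3,-4,S); sL=200/277, sR=8/9; mL=-2008/2493, mR=-208/2493; mL+mR=-8/9 → advance -1; mR−mL=200/277 → turn +1·90°
n=3: pose=(3,-3,E); sL=25/34, sR=50/73; mL=-3525/4964, mR=125/4964; mL+mR=-50/73 → advance -1; mR−mL=25/34 → turn +1·90°
n=4: pose=(2,-3,N); sL=8/5, sR=200/173; mL=-1192/865, mR=192/865; mL+mR=-200/173 → advance -1; mR−mL=8/5 → turn +1·90°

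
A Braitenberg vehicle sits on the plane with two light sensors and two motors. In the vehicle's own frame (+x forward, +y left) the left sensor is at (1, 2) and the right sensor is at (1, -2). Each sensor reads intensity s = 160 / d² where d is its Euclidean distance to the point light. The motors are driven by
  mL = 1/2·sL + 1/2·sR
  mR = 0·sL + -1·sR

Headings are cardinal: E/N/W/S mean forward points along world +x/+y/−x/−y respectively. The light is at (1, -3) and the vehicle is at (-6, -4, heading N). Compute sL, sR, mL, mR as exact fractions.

left sensor world pos  = (-8, -3); dL² = 81
right sensor world pos = (-4, -3); dR² = 25
sL = 160/81 = 160/81
sR = 160/25 = 32/5
mL = 1/2·sL + 1/2·sR = 1696/405
mR = 0·sL + -1·sR = -32/5

160/81 32/5 1696/405 -32/5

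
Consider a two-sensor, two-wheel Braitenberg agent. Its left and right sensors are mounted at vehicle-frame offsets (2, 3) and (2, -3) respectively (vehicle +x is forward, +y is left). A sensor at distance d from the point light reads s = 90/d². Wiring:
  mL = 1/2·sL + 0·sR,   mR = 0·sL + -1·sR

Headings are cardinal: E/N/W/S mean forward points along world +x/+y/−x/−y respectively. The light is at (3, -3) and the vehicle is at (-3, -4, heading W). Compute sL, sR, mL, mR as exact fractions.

left sensor world pos  = (-5, -7); dL² = 80
right sensor world pos = (-5, -1); dR² = 68
sL = 90/80 = 9/8
sR = 90/68 = 45/34
mL = 1/2·sL + 0·sR = 9/16
mR = 0·sL + -1·sR = -45/34

9/8 45/34 9/16 -45/34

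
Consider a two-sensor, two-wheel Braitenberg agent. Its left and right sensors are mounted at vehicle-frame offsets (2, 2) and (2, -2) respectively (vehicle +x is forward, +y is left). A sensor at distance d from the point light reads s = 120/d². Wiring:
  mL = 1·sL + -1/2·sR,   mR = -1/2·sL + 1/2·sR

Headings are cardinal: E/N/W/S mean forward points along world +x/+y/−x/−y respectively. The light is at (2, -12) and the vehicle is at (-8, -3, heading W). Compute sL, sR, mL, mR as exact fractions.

left sensor world pos  = (-10, -5); dL² = 193
right sensor world pos = (-10, -1); dR² = 265
sL = 120/193 = 120/193
sR = 120/265 = 24/53
mL = 1·sL + -1/2·sR = 4044/10229
mR = -1/2·sL + 1/2·sR = -864/10229

120/193 24/53 4044/10229 -864/10229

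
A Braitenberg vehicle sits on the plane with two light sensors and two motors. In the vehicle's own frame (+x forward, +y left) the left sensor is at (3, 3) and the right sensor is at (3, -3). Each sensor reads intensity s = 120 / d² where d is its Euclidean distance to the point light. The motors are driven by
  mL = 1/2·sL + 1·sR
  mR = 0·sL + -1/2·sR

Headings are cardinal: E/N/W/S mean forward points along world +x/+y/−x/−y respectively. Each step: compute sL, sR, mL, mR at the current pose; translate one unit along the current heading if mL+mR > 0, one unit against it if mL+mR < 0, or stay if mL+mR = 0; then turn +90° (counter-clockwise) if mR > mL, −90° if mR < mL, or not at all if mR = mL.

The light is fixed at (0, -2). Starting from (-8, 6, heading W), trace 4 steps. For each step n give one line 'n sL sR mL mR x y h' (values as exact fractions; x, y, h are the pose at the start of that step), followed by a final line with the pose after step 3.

n=0: pose=(-8,6,W); sL=60/73, sR=60/121; mL=8010/8833, mR=-30/121; mL+mR=5820/8833 → advance +1; mR−mL=-10200/8833 → turn -1·90°
n=1: pose=(-9,6,N); sL=24/53, sR=120/157; mL=8244/8321, mR=-60/157; mL+mR=5064/8321 → advance +1; mR−mL=-11424/8321 → turn -1·90°
n=2: pose=(-9,7,E); sL=2/3, sR=5/3; mL=2, mR=-5/6; mL+mR=7/6 → advance +1; mR−mL=-17/6 → turn -1·90°
n=3: pose=(-8,7,S); sL=120/61, sR=120/157; mL=16740/9577, mR=-60/157; mL+mR=13080/9577 → advance +1; mR−mL=-20400/9577 → turn -1·90°

0 60/73 60/121 8010/8833 -30/121 -8 6 W
1 24/53 120/157 8244/8321 -60/157 -9 6 N
2 2/3 5/3 2 -5/6 -9 7 E
3 120/61 120/157 16740/9577 -60/157 -8 7 S
final -8 6 W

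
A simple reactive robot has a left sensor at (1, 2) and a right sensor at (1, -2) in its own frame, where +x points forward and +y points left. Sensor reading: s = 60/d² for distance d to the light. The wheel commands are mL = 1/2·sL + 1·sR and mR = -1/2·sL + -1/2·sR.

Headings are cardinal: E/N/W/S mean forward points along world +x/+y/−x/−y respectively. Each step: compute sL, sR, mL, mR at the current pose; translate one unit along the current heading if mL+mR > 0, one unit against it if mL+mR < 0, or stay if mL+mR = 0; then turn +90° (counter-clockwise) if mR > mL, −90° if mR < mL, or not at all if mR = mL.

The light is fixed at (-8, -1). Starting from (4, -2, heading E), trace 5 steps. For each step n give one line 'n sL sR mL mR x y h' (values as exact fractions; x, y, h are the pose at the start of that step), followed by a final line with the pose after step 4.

n=0: pose=(4,-2,E); sL=6/17, sR=30/89; mL=777/1513, mR=-522/1513; mL+mR=15/89 → advance +1; mR−mL=-1299/1513 → turn -1·90°
n=1: pose=(5,-2,S); sL=60/229, sR=12/25; mL=3498/5725, mR=-2124/5725; mL+mR=6/25 → advance +1; mR−mL=-5622/5725 → turn -1·90°
n=2: pose=(5,-3,W); sL=3/8, sR=5/12; mL=29/48, mR=-19/48; mL+mR=5/24 → advance +1; mR−mL=-1 → turn -1·90°
n=3: pose=(4,-3,N); sL=60/101, sR=60/197; mL=11970/19897, mR=-8940/19897; mL+mR=30/197 → advance +1; mR−mL=-20910/19897 → turn -1·90°
n=4: pose=(4,-2,E); sL=6/17, sR=30/89; mL=777/1513, mR=-522/1513; mL+mR=15/89 → advance +1; mR−mL=-1299/1513 → turn -1·90°

0 6/17 30/89 777/1513 -522/1513 4 -2 E
1 60/229 12/25 3498/5725 -2124/5725 5 -2 S
2 3/8 5/12 29/48 -19/48 5 -3 W
3 60/101 60/197 11970/19897 -8940/19897 4 -3 N
4 6/17 30/89 777/1513 -522/1513 4 -2 E
final 5 -2 S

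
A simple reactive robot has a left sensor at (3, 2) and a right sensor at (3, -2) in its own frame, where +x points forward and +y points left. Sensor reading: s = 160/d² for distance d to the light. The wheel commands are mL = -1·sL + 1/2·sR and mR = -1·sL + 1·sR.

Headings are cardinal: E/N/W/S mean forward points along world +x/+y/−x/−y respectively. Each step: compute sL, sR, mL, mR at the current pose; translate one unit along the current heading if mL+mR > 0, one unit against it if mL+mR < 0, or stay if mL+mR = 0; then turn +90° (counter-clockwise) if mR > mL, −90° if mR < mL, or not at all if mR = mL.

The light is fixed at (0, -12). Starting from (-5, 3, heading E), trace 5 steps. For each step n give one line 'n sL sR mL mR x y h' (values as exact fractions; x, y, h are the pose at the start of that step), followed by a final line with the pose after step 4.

n=0: pose=(-5,3,E); sL=160/293, sR=160/173; mL=-4240/50689, mR=19200/50689; mL+mR=14960/50689 → advance +1; mR−mL=80/173 → turn +1·90°
n=1: pose=(-4,3,N); sL=4/9, sR=20/41; mL=-74/369, mR=16/369; mL+mR=-58/369 → advance -1; mR−mL=10/41 → turn +1·90°
n=2: pose=(-4,2,W); sL=160/193, sR=32/61; mL=-6672/11773, mR=-3584/11773; mL+mR=-10256/11773 → advance -1; mR−mL=16/61 → turn +1·90°
n=3: pose=(-3,2,S); sL=80/61, sR=80/73; mL=-3400/4453, mR=-960/4453; mL+mR=-4360/4453 → advance -1; mR−mL=40/73 → turn +1·90°
n=4: pose=(-3,3,E); sL=160/289, sR=160/169; mL=-3920/48841, mR=19200/48841; mL+mR=15280/48841 → advance +1; mR−mL=80/169 → turn +1·90°

0 160/293 160/173 -4240/50689 19200/50689 -5 3 E
1 4/9 20/41 -74/369 16/369 -4 3 N
2 160/193 32/61 -6672/11773 -3584/11773 -4 2 W
3 80/61 80/73 -3400/4453 -960/4453 -3 2 S
4 160/289 160/169 -3920/48841 19200/48841 -3 3 E
final -2 3 N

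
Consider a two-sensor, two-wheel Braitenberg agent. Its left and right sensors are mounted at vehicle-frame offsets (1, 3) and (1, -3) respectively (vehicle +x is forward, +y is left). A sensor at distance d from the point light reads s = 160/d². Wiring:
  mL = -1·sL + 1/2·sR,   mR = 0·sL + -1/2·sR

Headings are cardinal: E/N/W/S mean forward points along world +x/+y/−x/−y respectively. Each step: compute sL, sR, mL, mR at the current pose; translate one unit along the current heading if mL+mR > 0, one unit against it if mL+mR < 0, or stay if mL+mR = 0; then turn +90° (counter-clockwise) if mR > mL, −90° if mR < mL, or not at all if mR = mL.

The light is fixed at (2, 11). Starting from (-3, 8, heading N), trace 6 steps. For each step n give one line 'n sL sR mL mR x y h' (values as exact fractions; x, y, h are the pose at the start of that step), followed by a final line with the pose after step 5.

n=0: pose=(-3,8,N); sL=40/17, sR=20; mL=130/17, mR=-10; mL+mR=-40/17 → advance -1; mR−mL=-300/17 → turn -1·90°
n=1: pose=(-3,7,E); sL=160/17, sR=32/13; mL=-1808/221, mR=-16/13; mL+mR=-160/17 → advance -1; mR−mL=1536/221 → turn +1·90°
n=2: pose=(-4,7,N); sL=16/9, sR=80/9; mL=8/3, mR=-40/9; mL+mR=-16/9 → advance -1; mR−mL=-64/9 → turn -1·90°
n=3: pose=(-4,6,E); sL=160/29, sR=160/89; mL=-11920/2581, mR=-80/89; mL+mR=-160/29 → advance -1; mR−mL=9600/2581 → turn +1·90°
n=4: pose=(-5,6,N); sL=40/29, sR=5; mL=65/58, mR=-5/2; mL+mR=-40/29 → advance -1; mR−mL=-105/29 → turn -1·90°
n=5: pose=(-5,5,E); sL=32/9, sR=160/117; mL=-112/39, mR=-80/117; mL+mR=-32/9 → advance -1; mR−mL=256/117 → turn +1·90°

0 40/17 20 130/17 -10 -3 8 N
1 160/17 32/13 -1808/221 -16/13 -3 7 E
2 16/9 80/9 8/3 -40/9 -4 7 N
3 160/29 160/89 -11920/2581 -80/89 -4 6 E
4 40/29 5 65/58 -5/2 -5 6 N
5 32/9 160/117 -112/39 -80/117 -5 5 E
final -6 5 N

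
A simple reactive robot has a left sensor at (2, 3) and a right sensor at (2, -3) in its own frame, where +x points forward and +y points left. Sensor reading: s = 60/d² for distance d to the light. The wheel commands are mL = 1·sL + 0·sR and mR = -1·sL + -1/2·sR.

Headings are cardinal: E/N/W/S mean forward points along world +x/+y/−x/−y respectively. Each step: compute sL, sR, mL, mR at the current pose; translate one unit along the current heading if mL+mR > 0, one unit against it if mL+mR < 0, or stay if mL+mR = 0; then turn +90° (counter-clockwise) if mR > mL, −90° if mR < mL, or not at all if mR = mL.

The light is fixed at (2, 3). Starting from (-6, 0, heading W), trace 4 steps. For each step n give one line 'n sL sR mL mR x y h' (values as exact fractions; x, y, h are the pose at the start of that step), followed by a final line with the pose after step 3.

n=0: pose=(-6,0,W); sL=15/34, sR=3/5; mL=15/34, mR=-63/85; mL+mR=-3/10 → advance -1; mR−mL=-201/170 → turn -1·90°
n=1: pose=(-5,0,N); sL=60/101, sR=60/17; mL=60/101, mR=-4050/1717; mL+mR=-30/17 → advance -1; mR−mL=-5070/1717 → turn -1·90°
n=2: pose=(-5,-1,E); sL=30/13, sR=30/37; mL=30/13, mR=-1305/481; mL+mR=-15/37 → advance -1; mR−mL=-2415/481 → turn -1·90°
n=3: pose=(-6,-1,S); sL=60/61, sR=60/157; mL=60/61, mR=-11250/9577; mL+mR=-30/157 → advance -1; mR−mL=-20670/9577 → turn -1·90°

0 15/34 3/5 15/34 -63/85 -6 0 W
1 60/101 60/17 60/101 -4050/1717 -5 0 N
2 30/13 30/37 30/13 -1305/481 -5 -1 E
3 60/61 60/157 60/61 -11250/9577 -6 -1 S
final -6 0 W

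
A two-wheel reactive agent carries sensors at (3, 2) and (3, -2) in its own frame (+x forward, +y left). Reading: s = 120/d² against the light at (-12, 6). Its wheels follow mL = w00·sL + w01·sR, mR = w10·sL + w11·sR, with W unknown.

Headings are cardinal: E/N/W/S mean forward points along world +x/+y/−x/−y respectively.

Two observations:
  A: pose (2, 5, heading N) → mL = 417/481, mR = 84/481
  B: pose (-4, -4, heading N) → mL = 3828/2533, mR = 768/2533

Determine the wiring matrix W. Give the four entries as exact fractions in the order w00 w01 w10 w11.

1/2 1 1/2 -1/2

obs A: pose=(2,5,N) → sL=30/37, sR=6/13, mL=417/481, mR=84/481
obs B: pose=(-4,-4,N) → sL=24/17, sR=120/149, mL=3828/2533, mR=768/2533
sensor matrix S = [[30/37, 6/13], [24/17, 120/149]]; det S = 1728/1218373
solve [mL_A; mL_B] = S·[w00; w01] and [mR_A; mR_B] = S·[w10; w11]:
  w00 = 1/2, w01 = 1, w10 = 1/2, w11 = -1/2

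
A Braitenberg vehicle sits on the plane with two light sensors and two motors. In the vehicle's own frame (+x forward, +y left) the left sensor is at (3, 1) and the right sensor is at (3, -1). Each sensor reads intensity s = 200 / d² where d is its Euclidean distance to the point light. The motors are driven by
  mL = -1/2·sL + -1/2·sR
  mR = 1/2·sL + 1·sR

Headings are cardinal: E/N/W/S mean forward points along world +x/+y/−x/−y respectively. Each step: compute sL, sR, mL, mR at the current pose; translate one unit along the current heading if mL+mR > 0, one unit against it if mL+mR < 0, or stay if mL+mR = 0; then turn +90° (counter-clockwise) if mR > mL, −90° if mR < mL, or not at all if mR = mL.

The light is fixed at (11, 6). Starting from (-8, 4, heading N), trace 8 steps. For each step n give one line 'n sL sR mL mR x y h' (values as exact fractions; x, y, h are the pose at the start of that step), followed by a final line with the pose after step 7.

n=0: pose=(-8,4,N); sL=200/401, sR=8/13; mL=-2904/5213, mR=4508/5213; mL+mR=4/13 → advance +1; mR−mL=7412/5213 → turn +1·90°
n=1: pose=(-8,5,W); sL=25/61, sR=50/121; mL=-6075/14762, mR=9125/14762; mL+mR=25/121 → advance +1; mR−mL=7600/7381 → turn +1·90°
n=2: pose=(-9,5,S); sL=200/377, sR=200/457; mL=-83400/172289, mR=121100/172289; mL+mR=100/457 → advance +1; mR−mL=204500/172289 → turn +1·90°
n=3: pose=(-9,4,E); sL=20/29, sR=100/149; mL=-2940/4321, mR=4390/4321; mL+mR=50/149 → advance +1; mR−mL=7330/4321 → turn +1·90°
n=4: pose=(-8,4,N); sL=200/401, sR=8/13; mL=-2904/5213, mR=4508/5213; mL+mR=4/13 → advance +1; mR−mL=7412/5213 → turn +1·90°
n=5: pose=(-8,5,W); sL=25/61, sR=50/121; mL=-6075/14762, mR=9125/14762; mL+mR=25/121 → advance +1; mR−mL=7600/7381 → turn +1·90°
n=6: pose=(-9,5,S); sL=200/377, sR=200/457; mL=-83400/172289, mR=121100/172289; mL+mR=100/457 → advance +1; mR−mL=204500/172289 → turn +1·90°
n=7: pose=(-9,4,E); sL=20/29, sR=100/149; mL=-2940/4321, mR=4390/4321; mL+mR=50/149 → advance +1; mR−mL=7330/4321 → turn +1·90°

0 200/401 8/13 -2904/5213 4508/5213 -8 4 N
1 25/61 50/121 -6075/14762 9125/14762 -8 5 W
2 200/377 200/457 -83400/172289 121100/172289 -9 5 S
3 20/29 100/149 -2940/4321 4390/4321 -9 4 E
4 200/401 8/13 -2904/5213 4508/5213 -8 4 N
5 25/61 50/121 -6075/14762 9125/14762 -8 5 W
6 200/377 200/457 -83400/172289 121100/172289 -9 5 S
7 20/29 100/149 -2940/4321 4390/4321 -9 4 E
final -8 4 N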